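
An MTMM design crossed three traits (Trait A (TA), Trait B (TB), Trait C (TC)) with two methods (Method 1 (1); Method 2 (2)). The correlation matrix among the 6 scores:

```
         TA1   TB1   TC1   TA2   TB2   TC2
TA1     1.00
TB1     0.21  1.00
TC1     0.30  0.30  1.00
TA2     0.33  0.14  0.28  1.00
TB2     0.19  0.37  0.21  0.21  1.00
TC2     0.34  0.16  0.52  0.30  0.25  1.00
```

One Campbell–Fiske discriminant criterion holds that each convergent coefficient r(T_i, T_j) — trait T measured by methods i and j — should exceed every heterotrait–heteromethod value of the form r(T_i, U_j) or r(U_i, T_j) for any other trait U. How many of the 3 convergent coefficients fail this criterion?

1

Convergent coefficients and their comparison sets:
TA (methods 1·2): 0.33 vs {0.19, 0.14, 0.34, 0.28} → fail.
TB (methods 1·2): 0.37 vs {0.14, 0.19, 0.16, 0.21} → pass.
TC (methods 1·2): 0.52 vs {0.28, 0.34, 0.21, 0.16} → pass.
1 of 3 fail.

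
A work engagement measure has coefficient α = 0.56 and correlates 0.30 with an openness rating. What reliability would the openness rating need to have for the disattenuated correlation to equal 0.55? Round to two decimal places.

0.53

r_true = r_obs / √(r_xx · r_yy) ⇒ 0.55 = 0.30 / √(0.56 · r_yy).
√(0.56 · r_yy) = 0.30 / 0.55 = 0.5455; 0.56 · r_yy = 0.2976; r_yy = 0.2976 / 0.56 ≈ 0.53.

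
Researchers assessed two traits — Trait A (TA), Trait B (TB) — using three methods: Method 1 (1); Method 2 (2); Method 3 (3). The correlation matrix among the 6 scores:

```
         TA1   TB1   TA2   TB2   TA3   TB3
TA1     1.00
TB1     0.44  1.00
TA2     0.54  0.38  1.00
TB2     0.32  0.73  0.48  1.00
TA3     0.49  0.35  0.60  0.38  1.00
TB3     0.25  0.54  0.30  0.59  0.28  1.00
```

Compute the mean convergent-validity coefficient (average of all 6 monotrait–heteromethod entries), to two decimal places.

0.58

Convergent values: 0.54, 0.49, 0.60, 0.73, 0.54, 0.59; mean = 3.49/6 = 0.58.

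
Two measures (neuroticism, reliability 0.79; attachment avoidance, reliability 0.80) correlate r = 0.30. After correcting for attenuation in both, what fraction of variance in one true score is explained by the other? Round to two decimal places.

Disattenuated r = 0.30 / √(0.79 × 0.80) = 0.30 / 0.7950 = 0.3774.
Shared true-score variance = 0.3774² = 0.1424 ≈ 0.14.

0.14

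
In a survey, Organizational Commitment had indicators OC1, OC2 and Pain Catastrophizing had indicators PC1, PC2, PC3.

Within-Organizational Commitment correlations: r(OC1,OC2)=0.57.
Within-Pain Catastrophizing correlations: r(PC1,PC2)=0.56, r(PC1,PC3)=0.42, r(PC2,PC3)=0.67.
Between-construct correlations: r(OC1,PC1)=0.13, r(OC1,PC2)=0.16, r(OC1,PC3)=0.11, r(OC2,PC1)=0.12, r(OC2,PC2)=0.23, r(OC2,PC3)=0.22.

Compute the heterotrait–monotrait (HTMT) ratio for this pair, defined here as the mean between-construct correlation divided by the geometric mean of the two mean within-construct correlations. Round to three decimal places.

Between-construct mean = 0.97/6 = 0.1617.
Mean within-OC = 0.57/1 = 0.5700; mean within-PC = 1.65/3 = 0.5500.
Geometric mean = √(0.5700 × 0.5500) = 0.5599.
HTMT = 0.1617 / 0.5599 = 0.289.

0.289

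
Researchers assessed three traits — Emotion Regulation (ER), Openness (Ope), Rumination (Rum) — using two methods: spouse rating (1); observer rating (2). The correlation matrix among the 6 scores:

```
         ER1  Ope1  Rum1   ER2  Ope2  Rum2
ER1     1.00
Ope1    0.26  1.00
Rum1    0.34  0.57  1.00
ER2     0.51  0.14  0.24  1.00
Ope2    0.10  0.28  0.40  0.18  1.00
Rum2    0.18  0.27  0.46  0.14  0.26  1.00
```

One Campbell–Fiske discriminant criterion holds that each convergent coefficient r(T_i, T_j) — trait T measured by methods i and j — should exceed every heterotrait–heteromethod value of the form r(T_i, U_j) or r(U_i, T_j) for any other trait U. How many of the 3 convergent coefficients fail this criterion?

1

Each convergent coefficient versus the relevant comparison correlations:
ER (methods 1·2): 0.51 vs {0.10, 0.14, 0.18, 0.24} → pass.
Ope (methods 1·2): 0.28 vs {0.14, 0.10, 0.27, 0.40} → fail.
Rum (methods 1·2): 0.46 vs {0.24, 0.18, 0.40, 0.27} → pass.
1 of 3 fail.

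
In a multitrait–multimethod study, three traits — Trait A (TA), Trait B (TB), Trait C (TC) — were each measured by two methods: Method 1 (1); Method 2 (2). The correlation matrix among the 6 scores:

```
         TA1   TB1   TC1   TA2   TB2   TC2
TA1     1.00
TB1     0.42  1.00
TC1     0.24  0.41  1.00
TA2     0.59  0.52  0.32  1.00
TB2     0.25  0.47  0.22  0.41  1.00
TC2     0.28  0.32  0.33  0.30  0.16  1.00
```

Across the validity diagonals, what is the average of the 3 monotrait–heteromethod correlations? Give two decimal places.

0.46

Convergent values: 0.59, 0.47, 0.33; mean = 1.39/3 = 0.46.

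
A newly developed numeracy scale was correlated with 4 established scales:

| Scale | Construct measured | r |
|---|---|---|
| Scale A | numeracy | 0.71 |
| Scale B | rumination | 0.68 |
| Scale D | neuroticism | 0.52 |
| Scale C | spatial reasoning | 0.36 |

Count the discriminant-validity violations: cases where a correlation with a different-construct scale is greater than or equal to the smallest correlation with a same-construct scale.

Convergent (same construct = numeracy): Scale A.
Smallest convergent = 0.71. Discriminant values: 0.68, 0.52, 0.36; count ≥ 0.71 → 0.

0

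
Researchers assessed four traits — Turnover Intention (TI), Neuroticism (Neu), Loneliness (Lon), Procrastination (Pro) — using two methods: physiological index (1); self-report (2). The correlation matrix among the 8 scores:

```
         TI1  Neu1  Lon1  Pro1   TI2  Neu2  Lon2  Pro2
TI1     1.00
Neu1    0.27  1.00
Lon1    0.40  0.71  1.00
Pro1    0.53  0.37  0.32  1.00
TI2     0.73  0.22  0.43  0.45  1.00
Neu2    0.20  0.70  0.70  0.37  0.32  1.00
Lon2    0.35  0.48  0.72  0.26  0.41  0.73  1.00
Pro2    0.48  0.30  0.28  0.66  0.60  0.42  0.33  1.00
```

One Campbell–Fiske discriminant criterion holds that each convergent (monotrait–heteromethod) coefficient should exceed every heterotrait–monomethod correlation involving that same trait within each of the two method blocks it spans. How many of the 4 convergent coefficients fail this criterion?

2

Each convergent coefficient versus the relevant comparison correlations:
TI (methods 1·2): 0.73 vs {0.27, 0.32, 0.40, 0.41, 0.53, 0.60} → pass.
Neu (methods 1·2): 0.70 vs {0.27, 0.32, 0.71, 0.73, 0.37, 0.42} → fail.
Lon (methods 1·2): 0.72 vs {0.40, 0.41, 0.71, 0.73, 0.32, 0.33} → fail.
Pro (methods 1·2): 0.66 vs {0.53, 0.60, 0.37, 0.42, 0.32, 0.33} → pass.
2 of 4 fail.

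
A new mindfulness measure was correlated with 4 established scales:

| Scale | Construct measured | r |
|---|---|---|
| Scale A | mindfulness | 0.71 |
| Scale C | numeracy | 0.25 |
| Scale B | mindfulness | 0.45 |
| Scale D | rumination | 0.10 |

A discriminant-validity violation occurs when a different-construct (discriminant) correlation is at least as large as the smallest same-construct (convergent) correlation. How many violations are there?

0

Convergent (same construct = mindfulness): Scale A, Scale B.
Smallest convergent = 0.45. Discriminant values: 0.25, 0.10; count ≥ 0.45 → 0.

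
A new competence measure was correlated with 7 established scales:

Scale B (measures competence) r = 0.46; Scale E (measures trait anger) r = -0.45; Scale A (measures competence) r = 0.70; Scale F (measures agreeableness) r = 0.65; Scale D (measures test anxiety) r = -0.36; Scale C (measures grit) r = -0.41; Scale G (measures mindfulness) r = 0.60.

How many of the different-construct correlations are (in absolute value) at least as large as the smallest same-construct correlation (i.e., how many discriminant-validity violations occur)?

Convergent (same construct = competence): Scale B, Scale A.
Smallest convergent = 0.46. Discriminant |r|: 0.45, 0.65, 0.36, 0.41, 0.60; count ≥ 0.46 → 2.

2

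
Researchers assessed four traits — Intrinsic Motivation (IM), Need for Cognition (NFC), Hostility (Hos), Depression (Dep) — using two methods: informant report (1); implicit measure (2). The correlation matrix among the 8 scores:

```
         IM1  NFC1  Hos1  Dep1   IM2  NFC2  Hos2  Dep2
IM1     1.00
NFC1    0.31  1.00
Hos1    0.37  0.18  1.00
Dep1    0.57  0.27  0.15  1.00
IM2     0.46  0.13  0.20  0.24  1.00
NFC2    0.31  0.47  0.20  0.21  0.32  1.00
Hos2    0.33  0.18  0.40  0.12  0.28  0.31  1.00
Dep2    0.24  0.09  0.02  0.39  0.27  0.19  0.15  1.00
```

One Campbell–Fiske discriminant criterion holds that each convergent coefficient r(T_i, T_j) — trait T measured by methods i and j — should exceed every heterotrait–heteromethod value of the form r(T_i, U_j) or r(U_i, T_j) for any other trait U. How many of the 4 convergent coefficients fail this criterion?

Each convergent coefficient versus the relevant comparison correlations:
IM (methods 1·2): 0.46 vs {0.31, 0.13, 0.33, 0.20, 0.24, 0.24} → pass.
NFC (methods 1·2): 0.47 vs {0.13, 0.31, 0.18, 0.20, 0.09, 0.21} → pass.
Hos (methods 1·2): 0.40 vs {0.20, 0.33, 0.20, 0.18, 0.02, 0.12} → pass.
Dep (methods 1·2): 0.39 vs {0.24, 0.24, 0.21, 0.09, 0.12, 0.02} → pass.
0 of 4 fail.

0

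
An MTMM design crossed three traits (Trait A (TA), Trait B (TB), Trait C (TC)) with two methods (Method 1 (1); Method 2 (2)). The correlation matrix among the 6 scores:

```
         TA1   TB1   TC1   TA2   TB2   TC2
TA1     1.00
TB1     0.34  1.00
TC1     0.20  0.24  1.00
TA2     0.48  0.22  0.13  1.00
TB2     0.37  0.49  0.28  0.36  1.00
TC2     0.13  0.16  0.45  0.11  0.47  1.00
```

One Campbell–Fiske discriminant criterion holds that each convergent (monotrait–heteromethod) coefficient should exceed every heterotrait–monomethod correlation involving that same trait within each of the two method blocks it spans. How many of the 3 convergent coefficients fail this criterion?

Checking each validity diagonal entry against its comparison values:
TA (methods 1·2): 0.48 vs {0.34, 0.36, 0.20, 0.11} → pass.
TB (methods 1·2): 0.49 vs {0.34, 0.36, 0.24, 0.47} → pass.
TC (methods 1·2): 0.45 vs {0.20, 0.11, 0.24, 0.47} → fail.
1 of 3 fail.

1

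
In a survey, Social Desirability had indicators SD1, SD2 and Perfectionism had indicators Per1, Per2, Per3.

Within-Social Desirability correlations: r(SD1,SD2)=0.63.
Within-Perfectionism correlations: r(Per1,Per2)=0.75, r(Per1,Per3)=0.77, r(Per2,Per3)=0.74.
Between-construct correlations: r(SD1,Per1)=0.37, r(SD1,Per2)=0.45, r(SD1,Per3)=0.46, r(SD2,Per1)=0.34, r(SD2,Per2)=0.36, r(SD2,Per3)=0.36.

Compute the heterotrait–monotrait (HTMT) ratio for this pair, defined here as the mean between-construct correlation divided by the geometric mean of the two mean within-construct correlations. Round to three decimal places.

Mean between = 2.34/6 = 0.3900.
Mean within-SD = 0.63/1 = 0.6300; mean within-Per = 2.26/3 = 0.7533.
Geometric mean = √(0.6300 × 0.7533) = 0.6889.
HTMT = 0.3900 / 0.6889 = 0.566.

0.566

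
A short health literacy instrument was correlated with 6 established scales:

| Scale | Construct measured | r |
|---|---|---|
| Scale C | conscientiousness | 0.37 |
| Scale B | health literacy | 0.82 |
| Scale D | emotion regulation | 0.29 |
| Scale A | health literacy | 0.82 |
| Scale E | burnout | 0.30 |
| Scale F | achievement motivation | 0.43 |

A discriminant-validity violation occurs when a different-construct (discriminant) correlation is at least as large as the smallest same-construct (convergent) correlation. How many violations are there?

Convergent (same construct = health literacy): Scale B, Scale A.
Smallest convergent = 0.82. Discriminant values: 0.37, 0.29, 0.30, 0.43; count ≥ 0.82 → 0.

0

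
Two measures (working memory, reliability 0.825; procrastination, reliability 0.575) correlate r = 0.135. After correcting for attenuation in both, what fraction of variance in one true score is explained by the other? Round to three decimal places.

0.038

Disattenuated r = 0.135 / √(0.825 × 0.575) = 0.135 / 0.6887 = 0.1960.
Shared true-score variance = 0.1960² = 0.0384 ≈ 0.038.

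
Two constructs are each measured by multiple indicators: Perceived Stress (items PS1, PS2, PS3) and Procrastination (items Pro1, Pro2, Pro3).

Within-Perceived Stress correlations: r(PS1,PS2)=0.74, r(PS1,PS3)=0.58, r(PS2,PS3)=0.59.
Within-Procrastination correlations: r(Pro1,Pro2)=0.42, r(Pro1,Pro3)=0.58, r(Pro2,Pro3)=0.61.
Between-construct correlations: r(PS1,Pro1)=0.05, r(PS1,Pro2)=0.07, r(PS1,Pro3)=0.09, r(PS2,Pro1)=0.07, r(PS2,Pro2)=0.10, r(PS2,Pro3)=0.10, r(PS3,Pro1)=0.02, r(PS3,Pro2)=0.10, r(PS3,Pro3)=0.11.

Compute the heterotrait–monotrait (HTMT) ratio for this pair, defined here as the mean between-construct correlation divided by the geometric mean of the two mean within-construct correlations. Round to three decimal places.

0.135

Mean heterotrait r = 0.71/9 = 0.0789.
Mean within-PS = 1.91/3 = 0.6367; mean within-Pro = 1.61/3 = 0.5367.
Geometric mean = √(0.6367 × 0.5367) = 0.5846.
HTMT = 0.0789 / 0.5846 = 0.135.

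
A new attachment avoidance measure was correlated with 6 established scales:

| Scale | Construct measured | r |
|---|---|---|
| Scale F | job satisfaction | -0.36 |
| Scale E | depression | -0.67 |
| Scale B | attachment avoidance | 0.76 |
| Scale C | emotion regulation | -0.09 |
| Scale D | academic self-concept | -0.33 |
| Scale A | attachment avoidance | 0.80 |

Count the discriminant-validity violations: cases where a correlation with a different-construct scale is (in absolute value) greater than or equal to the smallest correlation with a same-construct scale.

0

Convergent (same construct = attachment avoidance): Scale B, Scale A.
Smallest convergent = 0.76. Discriminant |r|: 0.36, 0.67, 0.09, 0.33; count ≥ 0.76 → 0.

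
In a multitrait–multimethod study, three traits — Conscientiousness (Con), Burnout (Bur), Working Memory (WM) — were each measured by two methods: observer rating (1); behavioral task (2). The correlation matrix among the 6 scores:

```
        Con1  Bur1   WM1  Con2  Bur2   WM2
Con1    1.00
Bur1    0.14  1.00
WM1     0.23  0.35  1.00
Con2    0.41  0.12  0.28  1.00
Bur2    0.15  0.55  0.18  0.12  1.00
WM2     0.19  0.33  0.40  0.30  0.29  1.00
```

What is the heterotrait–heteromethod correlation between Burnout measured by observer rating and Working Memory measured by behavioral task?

0.33

Different traits and methods: r(Bur1, WM2) = 0.33.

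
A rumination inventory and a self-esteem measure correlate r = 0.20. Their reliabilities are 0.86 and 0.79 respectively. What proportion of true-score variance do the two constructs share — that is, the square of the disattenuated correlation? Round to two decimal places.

Disattenuated r = 0.20 / √(0.86 × 0.79) = 0.20 / 0.8243 = 0.2426.
Shared true-score variance = 0.2426² = 0.0589 ≈ 0.06.

0.06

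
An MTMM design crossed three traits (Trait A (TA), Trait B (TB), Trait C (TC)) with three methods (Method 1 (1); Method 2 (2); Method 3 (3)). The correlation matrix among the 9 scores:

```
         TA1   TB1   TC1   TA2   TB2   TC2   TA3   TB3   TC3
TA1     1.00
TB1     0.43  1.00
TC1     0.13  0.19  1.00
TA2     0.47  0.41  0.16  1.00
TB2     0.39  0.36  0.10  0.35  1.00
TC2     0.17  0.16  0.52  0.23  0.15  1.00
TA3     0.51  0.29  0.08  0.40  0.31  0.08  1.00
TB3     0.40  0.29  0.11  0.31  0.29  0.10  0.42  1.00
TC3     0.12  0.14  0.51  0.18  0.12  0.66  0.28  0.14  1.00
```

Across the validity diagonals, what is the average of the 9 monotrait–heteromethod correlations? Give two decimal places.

0.45

Convergent values: 0.47, 0.51, 0.40, 0.36, 0.29, 0.29, 0.52, 0.51, 0.66; mean = 4.01/9 = 0.45.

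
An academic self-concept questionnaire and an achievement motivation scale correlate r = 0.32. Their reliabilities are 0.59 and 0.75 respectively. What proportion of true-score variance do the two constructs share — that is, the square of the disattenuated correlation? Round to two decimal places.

Disattenuated r = 0.32 / √(0.59 × 0.75) = 0.32 / 0.6652 = 0.4811.
Shared true-score variance = 0.4811² = 0.2315 ≈ 0.23.

0.23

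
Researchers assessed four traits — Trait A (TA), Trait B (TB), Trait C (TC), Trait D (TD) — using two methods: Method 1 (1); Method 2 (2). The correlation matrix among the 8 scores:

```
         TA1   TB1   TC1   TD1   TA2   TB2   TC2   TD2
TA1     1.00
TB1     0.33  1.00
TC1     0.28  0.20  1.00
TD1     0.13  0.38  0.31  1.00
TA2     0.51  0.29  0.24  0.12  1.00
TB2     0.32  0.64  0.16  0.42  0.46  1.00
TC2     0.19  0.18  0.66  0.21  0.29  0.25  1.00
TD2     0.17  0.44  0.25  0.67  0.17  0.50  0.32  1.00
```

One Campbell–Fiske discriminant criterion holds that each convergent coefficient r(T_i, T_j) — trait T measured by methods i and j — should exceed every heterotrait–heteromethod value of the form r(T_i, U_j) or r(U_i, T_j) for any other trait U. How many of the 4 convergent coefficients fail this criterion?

Convergent coefficients and their comparison sets:
TA (methods 1·2): 0.51 vs {0.32, 0.29, 0.19, 0.24, 0.17, 0.12} → pass.
TB (methods 1·2): 0.64 vs {0.29, 0.32, 0.18, 0.16, 0.44, 0.42} → pass.
TC (methods 1·2): 0.66 vs {0.24, 0.19, 0.16, 0.18, 0.25, 0.21} → pass.
TD (methods 1·2): 0.67 vs {0.12, 0.17, 0.42, 0.44, 0.21, 0.25} → pass.
0 of 4 fail.

0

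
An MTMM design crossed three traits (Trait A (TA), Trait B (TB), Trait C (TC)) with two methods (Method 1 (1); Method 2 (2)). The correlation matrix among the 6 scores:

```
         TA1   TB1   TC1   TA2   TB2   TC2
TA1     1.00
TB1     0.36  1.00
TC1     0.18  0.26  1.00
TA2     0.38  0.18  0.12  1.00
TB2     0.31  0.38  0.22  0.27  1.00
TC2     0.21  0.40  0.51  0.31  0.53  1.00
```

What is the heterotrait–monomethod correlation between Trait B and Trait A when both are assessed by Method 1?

0.36

Different traits, same method: r(TB1, TA1) = 0.36.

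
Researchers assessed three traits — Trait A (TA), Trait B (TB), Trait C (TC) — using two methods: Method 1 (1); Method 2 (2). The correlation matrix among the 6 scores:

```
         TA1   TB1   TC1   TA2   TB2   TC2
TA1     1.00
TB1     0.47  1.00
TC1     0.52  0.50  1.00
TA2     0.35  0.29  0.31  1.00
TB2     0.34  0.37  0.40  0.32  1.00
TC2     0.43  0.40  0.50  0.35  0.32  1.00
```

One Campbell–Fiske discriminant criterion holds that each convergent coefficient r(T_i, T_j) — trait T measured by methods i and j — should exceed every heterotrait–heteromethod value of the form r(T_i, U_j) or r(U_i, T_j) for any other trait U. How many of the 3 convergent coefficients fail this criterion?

Each convergent coefficient versus the relevant comparison correlations:
TA (methods 1·2): 0.35 vs {0.34, 0.29, 0.43, 0.31} → fail.
TB (methods 1·2): 0.37 vs {0.29, 0.34, 0.40, 0.40} → fail.
TC (methods 1·2): 0.50 vs {0.31, 0.43, 0.40, 0.40} → pass.
2 of 3 fail.

2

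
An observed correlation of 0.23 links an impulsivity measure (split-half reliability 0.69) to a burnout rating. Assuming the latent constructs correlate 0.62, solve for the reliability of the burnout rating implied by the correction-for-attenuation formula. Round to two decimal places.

0.20

r_true = r_obs / √(r_xx · r_yy) ⇒ 0.62 = 0.23 / √(0.69 · r_yy).
√(0.69 · r_yy) = 0.23 / 0.62 = 0.3710; 0.69 · r_yy = 0.1376; r_yy = 0.1376 / 0.69 ≈ 0.20.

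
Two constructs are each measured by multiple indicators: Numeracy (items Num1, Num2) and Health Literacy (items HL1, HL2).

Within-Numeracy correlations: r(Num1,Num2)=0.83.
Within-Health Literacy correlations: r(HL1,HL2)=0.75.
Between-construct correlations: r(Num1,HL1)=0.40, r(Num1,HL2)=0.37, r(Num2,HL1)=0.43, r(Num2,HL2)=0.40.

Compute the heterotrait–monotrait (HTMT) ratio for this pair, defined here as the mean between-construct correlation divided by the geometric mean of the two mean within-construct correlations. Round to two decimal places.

Mean heterotrait r = 1.60/4 = 0.4000.
Mean within-Num = 0.83/1 = 0.8300; mean within-HL = 0.75/1 = 0.7500.
Geometric mean = √(0.8300 × 0.7500) = 0.7890.
HTMT = 0.4000 / 0.7890 = 0.51.

0.51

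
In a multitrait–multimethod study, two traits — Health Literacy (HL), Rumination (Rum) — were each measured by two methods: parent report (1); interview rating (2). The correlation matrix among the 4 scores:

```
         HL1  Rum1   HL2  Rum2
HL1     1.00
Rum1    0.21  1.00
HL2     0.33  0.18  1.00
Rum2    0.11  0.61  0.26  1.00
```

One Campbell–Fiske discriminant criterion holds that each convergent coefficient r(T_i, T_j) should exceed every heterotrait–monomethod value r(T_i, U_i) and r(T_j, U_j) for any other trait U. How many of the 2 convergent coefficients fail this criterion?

0

Each convergent coefficient versus the relevant comparison correlations:
HL (methods 1·2): 0.33 vs {0.21, 0.26} → pass.
Rum (methods 1·2): 0.61 vs {0.21, 0.26} → pass.
0 of 2 fail.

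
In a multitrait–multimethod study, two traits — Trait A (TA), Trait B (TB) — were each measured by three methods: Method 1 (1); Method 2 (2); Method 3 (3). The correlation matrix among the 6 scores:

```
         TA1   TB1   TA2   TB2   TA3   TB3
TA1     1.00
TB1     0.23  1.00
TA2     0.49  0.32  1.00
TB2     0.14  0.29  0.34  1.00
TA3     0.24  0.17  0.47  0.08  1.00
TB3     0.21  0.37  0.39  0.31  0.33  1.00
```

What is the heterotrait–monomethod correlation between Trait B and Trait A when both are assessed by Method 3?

Different traits, same method: r(TB3, TA3) = 0.33.

0.33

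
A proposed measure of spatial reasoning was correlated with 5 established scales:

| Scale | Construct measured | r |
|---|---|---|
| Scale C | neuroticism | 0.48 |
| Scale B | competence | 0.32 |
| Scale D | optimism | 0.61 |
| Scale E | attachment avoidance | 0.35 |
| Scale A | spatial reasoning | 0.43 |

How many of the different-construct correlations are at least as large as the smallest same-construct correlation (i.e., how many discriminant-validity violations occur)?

2

Convergent (same construct = spatial reasoning): Scale A.
Smallest convergent = 0.43. Discriminant values: 0.48, 0.32, 0.61, 0.35; count ≥ 0.43 → 2.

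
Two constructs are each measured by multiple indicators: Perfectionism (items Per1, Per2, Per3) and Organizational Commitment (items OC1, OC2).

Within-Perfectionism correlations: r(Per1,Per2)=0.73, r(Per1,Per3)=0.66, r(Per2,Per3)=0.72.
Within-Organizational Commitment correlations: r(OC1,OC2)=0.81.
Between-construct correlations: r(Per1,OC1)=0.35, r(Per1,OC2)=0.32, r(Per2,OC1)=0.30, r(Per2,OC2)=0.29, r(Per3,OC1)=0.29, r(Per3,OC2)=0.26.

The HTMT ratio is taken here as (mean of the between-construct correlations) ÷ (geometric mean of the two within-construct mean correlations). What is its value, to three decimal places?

0.400

Between-construct mean = 1.81/6 = 0.3017.
Mean within-Per = 2.11/3 = 0.7033; mean within-OC = 0.81/1 = 0.8100.
Geometric mean = √(0.7033 × 0.8100) = 0.7548.
HTMT = 0.3017 / 0.7548 = 0.400.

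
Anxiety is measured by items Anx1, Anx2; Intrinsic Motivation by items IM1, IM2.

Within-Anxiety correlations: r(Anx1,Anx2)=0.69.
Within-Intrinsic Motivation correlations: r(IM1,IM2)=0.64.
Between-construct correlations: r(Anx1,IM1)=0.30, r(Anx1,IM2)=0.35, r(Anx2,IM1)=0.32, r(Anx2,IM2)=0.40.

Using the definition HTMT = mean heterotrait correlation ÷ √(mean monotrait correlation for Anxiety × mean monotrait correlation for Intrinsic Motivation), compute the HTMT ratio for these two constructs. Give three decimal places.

0.515

Mean between = 1.37/4 = 0.3425.
Mean within-Anx = 0.69/1 = 0.6900; mean within-IM = 0.64/1 = 0.6400.
Geometric mean = √(0.6900 × 0.6400) = 0.6645.
HTMT = 0.3425 / 0.6645 = 0.515.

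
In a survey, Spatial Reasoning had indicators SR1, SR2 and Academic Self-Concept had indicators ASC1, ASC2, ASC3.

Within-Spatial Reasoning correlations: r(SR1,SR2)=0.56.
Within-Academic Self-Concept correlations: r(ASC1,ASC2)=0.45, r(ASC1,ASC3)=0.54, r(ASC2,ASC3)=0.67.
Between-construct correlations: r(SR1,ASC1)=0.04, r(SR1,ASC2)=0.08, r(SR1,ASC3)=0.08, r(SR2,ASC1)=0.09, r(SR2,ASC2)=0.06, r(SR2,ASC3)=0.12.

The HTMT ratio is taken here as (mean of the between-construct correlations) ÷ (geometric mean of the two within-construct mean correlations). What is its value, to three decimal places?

Between-construct mean = 0.47/6 = 0.0783.
Mean within-SR = 0.56/1 = 0.5600; mean within-ASC = 1.66/3 = 0.5533.
Geometric mean = √(0.5600 × 0.5533) = 0.5566.
HTMT = 0.0783 / 0.5566 = 0.141.

0.141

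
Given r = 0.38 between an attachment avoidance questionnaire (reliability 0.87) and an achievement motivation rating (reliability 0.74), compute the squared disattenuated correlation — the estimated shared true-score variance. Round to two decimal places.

Disattenuated r = 0.38 / √(0.87 × 0.74) = 0.38 / 0.8024 = 0.4736.
Shared true-score variance = 0.4736² = 0.2243 ≈ 0.22.

0.22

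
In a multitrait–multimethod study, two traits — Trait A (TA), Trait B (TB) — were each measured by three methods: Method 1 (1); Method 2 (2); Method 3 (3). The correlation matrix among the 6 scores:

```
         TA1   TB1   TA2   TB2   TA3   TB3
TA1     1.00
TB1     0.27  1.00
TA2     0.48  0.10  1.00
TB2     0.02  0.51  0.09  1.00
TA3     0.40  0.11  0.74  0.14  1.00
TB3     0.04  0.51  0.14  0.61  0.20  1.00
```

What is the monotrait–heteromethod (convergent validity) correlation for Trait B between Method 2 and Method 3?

Same trait (TB), different methods: r(TB2, TB3) = 0.61.

0.61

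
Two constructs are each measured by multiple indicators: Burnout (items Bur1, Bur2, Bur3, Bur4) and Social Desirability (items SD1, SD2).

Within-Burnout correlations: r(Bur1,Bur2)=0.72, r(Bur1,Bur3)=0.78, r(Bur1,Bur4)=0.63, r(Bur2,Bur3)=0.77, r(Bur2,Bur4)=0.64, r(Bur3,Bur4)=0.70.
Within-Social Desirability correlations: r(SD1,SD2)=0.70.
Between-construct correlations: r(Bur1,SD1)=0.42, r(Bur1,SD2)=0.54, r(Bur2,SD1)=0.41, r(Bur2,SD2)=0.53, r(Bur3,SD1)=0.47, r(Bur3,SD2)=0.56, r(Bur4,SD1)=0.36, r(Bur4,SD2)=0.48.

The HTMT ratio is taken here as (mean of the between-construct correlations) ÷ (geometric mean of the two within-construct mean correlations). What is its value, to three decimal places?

Between-construct mean = 3.77/8 = 0.4713.
Mean within-Bur = 4.24/6 = 0.7067; mean within-SD = 0.70/1 = 0.7000.
Geometric mean = √(0.7067 × 0.7000) = 0.7033.
HTMT = 0.4713 / 0.7033 = 0.670.

0.670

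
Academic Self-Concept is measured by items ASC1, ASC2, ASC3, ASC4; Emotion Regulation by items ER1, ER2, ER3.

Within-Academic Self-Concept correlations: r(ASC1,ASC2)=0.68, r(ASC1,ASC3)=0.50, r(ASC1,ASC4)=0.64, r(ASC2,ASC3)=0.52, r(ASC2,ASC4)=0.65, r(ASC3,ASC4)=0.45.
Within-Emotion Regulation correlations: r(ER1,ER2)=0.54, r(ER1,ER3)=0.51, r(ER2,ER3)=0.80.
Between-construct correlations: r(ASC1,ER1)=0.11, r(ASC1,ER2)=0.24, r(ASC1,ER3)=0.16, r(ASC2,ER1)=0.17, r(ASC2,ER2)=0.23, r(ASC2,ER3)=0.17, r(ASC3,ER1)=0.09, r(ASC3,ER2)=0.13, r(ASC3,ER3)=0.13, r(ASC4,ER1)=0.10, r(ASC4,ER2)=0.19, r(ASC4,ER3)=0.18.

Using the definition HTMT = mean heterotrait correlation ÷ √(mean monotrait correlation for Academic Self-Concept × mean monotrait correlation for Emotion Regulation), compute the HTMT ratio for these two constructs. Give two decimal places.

0.27

Between-construct mean = 1.90/12 = 0.1583.
Mean within-ASC = 3.44/6 = 0.5733; mean within-ER = 1.85/3 = 0.6167.
Geometric mean = √(0.5733 × 0.6167) = 0.5946.
HTMT = 0.1583 / 0.5946 = 0.27.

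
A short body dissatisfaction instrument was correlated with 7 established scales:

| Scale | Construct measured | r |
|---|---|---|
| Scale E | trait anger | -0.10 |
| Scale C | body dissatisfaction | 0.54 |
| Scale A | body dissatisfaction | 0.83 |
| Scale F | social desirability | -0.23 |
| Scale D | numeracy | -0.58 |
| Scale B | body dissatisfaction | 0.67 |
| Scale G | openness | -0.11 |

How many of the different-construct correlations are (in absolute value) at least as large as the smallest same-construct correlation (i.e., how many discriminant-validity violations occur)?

1

Convergent (same construct = body dissatisfaction): Scale C, Scale A, Scale B.
Smallest convergent = 0.54. Discriminant |r|: 0.10, 0.23, 0.58, 0.11; count ≥ 0.54 → 1.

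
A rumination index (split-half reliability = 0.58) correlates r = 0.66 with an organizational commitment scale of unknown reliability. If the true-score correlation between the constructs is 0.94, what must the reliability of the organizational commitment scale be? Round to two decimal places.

0.85

r_true = r_obs / √(r_xx · r_yy) ⇒ 0.94 = 0.66 / √(0.58 · r_yy).
√(0.58 · r_yy) = 0.66 / 0.94 = 0.7021; 0.58 · r_yy = 0.4929; r_yy = 0.4929 / 0.58 ≈ 0.85.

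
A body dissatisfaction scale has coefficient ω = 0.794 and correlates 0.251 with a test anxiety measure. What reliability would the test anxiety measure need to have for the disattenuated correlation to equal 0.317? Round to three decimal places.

0.790

r_true = r_obs / √(r_xx · r_yy) ⇒ 0.317 = 0.251 / √(0.794 · r_yy).
√(0.794 · r_yy) = 0.251 / 0.317 = 0.7918; 0.794 · r_yy = 0.6269; r_yy = 0.6269 / 0.794 ≈ 0.790.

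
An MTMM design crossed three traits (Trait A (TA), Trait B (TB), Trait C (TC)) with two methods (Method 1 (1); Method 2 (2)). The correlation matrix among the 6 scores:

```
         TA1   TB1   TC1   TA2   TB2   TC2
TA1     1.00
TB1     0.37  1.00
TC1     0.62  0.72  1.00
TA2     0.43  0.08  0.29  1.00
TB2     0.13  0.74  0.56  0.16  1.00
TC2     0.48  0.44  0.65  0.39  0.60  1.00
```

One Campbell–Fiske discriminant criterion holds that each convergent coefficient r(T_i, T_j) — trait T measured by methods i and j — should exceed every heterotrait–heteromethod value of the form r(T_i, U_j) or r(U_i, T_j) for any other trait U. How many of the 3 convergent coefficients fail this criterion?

Each convergent coefficient versus the relevant comparison correlations:
TA (methods 1·2): 0.43 vs {0.13, 0.08, 0.48, 0.29} → fail.
TB (methods 1·2): 0.74 vs {0.08, 0.13, 0.44, 0.56} → pass.
TC (methods 1·2): 0.65 vs {0.29, 0.48, 0.56, 0.44} → pass.
1 of 3 fail.

1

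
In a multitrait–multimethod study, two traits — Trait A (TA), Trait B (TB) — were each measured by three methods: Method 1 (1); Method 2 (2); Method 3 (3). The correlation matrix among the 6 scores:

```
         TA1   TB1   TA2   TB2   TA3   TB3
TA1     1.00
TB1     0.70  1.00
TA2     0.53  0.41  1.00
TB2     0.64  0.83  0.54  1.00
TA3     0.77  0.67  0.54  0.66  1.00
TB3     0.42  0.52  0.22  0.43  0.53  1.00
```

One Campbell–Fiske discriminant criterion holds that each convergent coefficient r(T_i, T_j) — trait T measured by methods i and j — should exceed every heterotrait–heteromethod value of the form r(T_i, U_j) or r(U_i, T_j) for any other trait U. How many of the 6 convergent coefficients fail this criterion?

Each convergent coefficient versus the relevant comparison correlations:
TA (methods 1·2): 0.53 vs {0.64, 0.41} → fail.
TA (methods 1·3): 0.77 vs {0.42, 0.67} → pass.
TA (methods 2·3): 0.54 vs {0.22, 0.66} → fail.
TB (methods 1·2): 0.83 vs {0.41, 0.64} → pass.
TB (methods 1·3): 0.52 vs {0.67, 0.42} → fail.
TB (methods 2·3): 0.43 vs {0.66, 0.22} → fail.
4 of 6 fail.

4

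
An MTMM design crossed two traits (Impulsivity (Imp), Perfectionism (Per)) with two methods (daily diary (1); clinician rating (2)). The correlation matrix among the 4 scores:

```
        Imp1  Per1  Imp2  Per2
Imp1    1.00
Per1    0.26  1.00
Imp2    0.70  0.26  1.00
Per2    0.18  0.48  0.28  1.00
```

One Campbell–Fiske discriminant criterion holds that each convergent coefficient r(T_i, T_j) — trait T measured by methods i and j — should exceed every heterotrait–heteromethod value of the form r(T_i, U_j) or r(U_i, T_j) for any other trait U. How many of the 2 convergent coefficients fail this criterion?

Each convergent coefficient versus the relevant comparison correlations:
Imp (methods 1·2): 0.70 vs {0.18, 0.26} → pass.
Per (methods 1·2): 0.48 vs {0.26, 0.18} → pass.
0 of 2 fail.

0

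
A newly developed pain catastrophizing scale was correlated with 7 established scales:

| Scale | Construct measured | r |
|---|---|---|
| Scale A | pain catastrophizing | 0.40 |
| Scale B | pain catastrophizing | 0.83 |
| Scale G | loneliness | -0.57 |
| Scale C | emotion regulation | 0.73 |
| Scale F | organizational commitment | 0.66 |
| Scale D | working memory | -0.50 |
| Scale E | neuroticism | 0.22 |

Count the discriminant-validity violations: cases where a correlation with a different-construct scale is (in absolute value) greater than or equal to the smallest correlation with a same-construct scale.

Convergent (same construct = pain catastrophizing): Scale A, Scale B.
Smallest convergent = 0.40. Discriminant |r|: 0.57, 0.73, 0.66, 0.50, 0.22; count ≥ 0.40 → 4.

4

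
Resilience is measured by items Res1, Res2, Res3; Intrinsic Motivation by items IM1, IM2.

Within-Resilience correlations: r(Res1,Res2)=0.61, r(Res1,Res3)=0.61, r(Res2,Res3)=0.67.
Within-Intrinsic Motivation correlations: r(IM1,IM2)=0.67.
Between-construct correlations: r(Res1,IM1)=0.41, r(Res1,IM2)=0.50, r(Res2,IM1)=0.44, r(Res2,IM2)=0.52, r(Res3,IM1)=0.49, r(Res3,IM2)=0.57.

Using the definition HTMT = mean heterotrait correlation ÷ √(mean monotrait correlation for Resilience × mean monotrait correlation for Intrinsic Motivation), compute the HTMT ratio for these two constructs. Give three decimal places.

0.752

Mean heterotrait r = 2.93/6 = 0.4883.
Mean within-Res = 1.89/3 = 0.6300; mean within-IM = 0.67/1 = 0.6700.
Geometric mean = √(0.6300 × 0.6700) = 0.6497.
HTMT = 0.4883 / 0.6497 = 0.752.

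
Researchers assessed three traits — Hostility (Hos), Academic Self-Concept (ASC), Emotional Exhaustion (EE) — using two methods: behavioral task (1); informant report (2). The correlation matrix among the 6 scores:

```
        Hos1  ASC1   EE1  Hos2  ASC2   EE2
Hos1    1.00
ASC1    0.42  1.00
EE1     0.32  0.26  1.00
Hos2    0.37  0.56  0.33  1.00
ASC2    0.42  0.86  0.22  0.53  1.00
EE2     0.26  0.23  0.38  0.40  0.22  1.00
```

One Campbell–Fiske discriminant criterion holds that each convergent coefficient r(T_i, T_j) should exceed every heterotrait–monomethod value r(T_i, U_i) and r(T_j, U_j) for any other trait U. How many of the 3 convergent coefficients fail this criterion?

2

Checking each validity diagonal entry against its comparison values:
Hos (methods 1·2): 0.37 vs {0.42, 0.53, 0.32, 0.40} → fail.
ASC (methods 1·2): 0.86 vs {0.42, 0.53, 0.26, 0.22} → pass.
EE (methods 1·2): 0.38 vs {0.32, 0.40, 0.26, 0.22} → fail.
2 of 3 fail.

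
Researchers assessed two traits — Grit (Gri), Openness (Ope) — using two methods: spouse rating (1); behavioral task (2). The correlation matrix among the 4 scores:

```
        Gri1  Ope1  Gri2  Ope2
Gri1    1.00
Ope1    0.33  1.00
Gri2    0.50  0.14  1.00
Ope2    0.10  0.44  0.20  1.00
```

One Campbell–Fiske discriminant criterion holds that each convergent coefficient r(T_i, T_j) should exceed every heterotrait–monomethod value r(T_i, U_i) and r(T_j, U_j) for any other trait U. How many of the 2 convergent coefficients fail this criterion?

Checking each validity diagonal entry against its comparison values:
Gri (methods 1·2): 0.50 vs {0.33, 0.20} → pass.
Ope (methods 1·2): 0.44 vs {0.33, 0.20} → pass.
0 of 2 fail.

0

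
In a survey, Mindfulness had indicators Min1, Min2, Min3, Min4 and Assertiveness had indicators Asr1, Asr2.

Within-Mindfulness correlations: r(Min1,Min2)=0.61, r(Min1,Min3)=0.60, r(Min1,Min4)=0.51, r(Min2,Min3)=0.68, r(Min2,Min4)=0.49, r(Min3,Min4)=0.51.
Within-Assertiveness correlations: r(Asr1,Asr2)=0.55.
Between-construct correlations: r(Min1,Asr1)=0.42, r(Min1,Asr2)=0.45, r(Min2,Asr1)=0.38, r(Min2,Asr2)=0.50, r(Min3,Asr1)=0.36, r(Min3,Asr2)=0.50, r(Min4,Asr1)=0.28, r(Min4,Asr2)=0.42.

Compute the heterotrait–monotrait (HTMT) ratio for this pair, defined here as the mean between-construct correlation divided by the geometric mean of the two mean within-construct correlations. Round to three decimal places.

0.741

Mean heterotrait r = 3.31/8 = 0.4138.
Mean within-Min = 3.40/6 = 0.5667; mean within-Asr = 0.55/1 = 0.5500.
Geometric mean = √(0.5667 × 0.5500) = 0.5583.
HTMT = 0.4138 / 0.5583 = 0.741.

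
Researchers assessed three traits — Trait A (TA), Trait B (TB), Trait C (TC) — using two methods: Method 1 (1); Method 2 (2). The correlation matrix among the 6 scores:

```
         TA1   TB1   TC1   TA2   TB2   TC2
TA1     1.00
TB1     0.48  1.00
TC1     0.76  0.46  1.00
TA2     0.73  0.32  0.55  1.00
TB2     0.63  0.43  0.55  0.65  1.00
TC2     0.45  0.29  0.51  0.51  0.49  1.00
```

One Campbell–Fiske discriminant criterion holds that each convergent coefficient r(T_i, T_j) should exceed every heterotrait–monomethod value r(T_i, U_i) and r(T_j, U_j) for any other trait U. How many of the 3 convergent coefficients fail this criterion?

Each convergent coefficient versus the relevant comparison correlations:
TA (methods 1·2): 0.73 vs {0.48, 0.65, 0.76, 0.51} → fail.
TB (methods 1·2): 0.43 vs {0.48, 0.65, 0.46, 0.49} → fail.
TC (methods 1·2): 0.51 vs {0.76, 0.51, 0.46, 0.49} → fail.
3 of 3 fail.

3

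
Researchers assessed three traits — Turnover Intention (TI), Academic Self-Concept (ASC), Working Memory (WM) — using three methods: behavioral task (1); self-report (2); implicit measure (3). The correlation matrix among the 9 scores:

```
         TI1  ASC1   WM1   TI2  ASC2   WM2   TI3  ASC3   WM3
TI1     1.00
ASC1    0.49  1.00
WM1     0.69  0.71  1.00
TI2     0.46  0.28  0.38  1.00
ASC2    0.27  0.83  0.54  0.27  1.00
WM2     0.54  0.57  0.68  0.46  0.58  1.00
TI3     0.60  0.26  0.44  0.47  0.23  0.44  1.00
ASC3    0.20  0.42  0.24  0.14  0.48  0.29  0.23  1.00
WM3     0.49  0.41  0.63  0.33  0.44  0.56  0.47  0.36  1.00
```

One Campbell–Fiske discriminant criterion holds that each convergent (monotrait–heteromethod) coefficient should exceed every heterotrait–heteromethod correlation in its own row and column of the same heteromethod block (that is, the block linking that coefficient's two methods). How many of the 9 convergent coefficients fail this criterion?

Checking each validity diagonal entry against its comparison values:
TI (methods 1·2): 0.46 vs {0.27, 0.28, 0.54, 0.38} → fail.
TI (methods 1·3): 0.60 vs {0.20, 0.26, 0.49, 0.44} → pass.
TI (methods 2·3): 0.47 vs {0.14, 0.23, 0.33, 0.44} → pass.
ASC (methods 1·2): 0.83 vs {0.28, 0.27, 0.57, 0.54} → pass.
ASC (methods 1·3): 0.42 vs {0.26, 0.20, 0.41, 0.24} → pass.
ASC (methods 2·3): 0.48 vs {0.23, 0.14, 0.44, 0.29} → pass.
WM (methods 1·2): 0.68 vs {0.38, 0.54, 0.54, 0.57} → pass.
WM (methods 1·3): 0.63 vs {0.44, 0.49, 0.24, 0.41} → pass.
WM (methods 2·3): 0.56 vs {0.44, 0.33, 0.29, 0.44} → pass.
1 of 9 fail.

1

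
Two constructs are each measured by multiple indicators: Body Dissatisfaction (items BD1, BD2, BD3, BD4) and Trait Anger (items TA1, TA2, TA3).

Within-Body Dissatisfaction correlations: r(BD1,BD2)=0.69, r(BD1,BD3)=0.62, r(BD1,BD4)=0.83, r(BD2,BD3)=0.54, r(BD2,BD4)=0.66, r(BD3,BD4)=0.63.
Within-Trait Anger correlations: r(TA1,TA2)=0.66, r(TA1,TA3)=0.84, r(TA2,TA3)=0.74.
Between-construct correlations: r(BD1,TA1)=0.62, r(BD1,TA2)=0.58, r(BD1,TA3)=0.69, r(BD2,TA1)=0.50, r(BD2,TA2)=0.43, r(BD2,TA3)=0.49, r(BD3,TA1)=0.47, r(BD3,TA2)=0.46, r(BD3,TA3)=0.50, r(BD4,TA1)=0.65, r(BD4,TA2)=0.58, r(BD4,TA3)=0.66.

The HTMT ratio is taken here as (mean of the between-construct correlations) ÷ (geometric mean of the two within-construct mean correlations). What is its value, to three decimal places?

0.786

Between-construct mean = 6.63/12 = 0.5525.
Mean within-BD = 3.97/6 = 0.6617; mean within-TA = 2.24/3 = 0.7467.
Geometric mean = √(0.6617 × 0.7467) = 0.7029.
HTMT = 0.5525 / 0.7029 = 0.786.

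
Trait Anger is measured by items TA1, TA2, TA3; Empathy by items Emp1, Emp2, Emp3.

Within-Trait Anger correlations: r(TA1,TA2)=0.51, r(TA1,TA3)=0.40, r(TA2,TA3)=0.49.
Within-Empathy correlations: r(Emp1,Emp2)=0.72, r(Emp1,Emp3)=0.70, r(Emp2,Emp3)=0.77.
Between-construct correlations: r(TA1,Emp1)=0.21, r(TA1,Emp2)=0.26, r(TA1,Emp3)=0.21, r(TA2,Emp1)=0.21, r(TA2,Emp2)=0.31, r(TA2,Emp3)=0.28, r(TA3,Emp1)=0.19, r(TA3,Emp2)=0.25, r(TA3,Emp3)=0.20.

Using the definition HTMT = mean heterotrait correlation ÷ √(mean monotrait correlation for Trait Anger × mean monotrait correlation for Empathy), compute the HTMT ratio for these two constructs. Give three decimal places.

Mean heterotrait r = 2.12/9 = 0.2356.
Mean within-TA = 1.40/3 = 0.4667; mean within-Emp = 2.19/3 = 0.7300.
Geometric mean = √(0.4667 × 0.7300) = 0.5837.
HTMT = 0.2356 / 0.5837 = 0.404.

0.404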